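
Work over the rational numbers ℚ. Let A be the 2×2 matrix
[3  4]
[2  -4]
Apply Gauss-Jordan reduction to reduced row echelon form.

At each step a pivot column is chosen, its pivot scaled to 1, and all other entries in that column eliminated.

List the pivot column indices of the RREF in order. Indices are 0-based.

pivot(0,0)=3: scale R0 → (1, 4/3)
  clear (1,0): R1 −= (2)R0 → (0, -20/3)
pivot(1,1)=-20/3: scale R1 → (0, 1)
  clear (0,1): R0 −= (4/3)R1 → (1, 0)

pivot columns: 0, 1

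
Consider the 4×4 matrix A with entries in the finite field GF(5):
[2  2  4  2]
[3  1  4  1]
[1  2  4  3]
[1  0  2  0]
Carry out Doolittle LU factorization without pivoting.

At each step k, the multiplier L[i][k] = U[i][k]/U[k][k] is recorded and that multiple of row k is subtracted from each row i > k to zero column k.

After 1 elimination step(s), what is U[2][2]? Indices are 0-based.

U[2][2] = 2

k=0: U[0][0]=2
  eliminate (1,0): mult=4, new row 1: (0, 3, 3, 3); set L[1][0]=4
  eliminate (2,0): mult=3, new row 2: (0, 1, 2, 2); set L[2][0]=3
  eliminate (3,0): mult=3, new row 3: (0, 4, 0, 4); set L[3][0]=3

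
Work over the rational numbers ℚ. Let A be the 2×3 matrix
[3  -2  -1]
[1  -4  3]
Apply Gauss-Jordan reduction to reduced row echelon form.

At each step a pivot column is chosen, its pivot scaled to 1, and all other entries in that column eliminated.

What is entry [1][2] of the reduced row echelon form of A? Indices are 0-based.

[1] R0 /= 3  ⇒  (1, -2/3, -1/3)
     R1 -= 1·R0  ⇒  (0, -10/3, 10/3)
[2] R1 /= -10/3  ⇒  (0, 1, -1)
     R0 -= -2/3·R1  ⇒  (1, 0, -1)

M[1][2] = -1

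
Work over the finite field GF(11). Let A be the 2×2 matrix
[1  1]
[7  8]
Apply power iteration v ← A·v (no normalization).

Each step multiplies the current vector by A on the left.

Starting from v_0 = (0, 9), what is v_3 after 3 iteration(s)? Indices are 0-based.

v_0 = (0, 9).
v_1 = A·v_0 = (9, 6).
v_2 = A·v_1 = (4, 1).
v_3 = A·v_2 = (5, 3).

v_3 = (5, 3)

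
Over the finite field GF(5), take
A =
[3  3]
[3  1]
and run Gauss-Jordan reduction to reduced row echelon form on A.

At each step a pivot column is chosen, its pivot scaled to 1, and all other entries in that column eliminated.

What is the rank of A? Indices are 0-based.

[1] R0 /= 3  ⇒  (1, 1)
     R1 -= 3·R0  ⇒  (0, 3)
[2] R1 /= 3  ⇒  (0, 1)
     R0 -= 1·R1  ⇒  (1, 0)

rank = 2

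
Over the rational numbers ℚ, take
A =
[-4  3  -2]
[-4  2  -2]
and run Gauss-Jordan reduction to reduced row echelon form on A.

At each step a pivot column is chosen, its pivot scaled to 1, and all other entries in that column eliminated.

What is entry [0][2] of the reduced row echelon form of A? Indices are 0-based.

M[0][2] = 1/2

step 1: normalize row 0 (÷-4) = (1, -3/4, 1/2)
  row 1: subtract -4×row0 = (0, -1, 0)
step 2: normalize row 1 (÷-1) = (0, 1, 0)
  row 0: subtract -3/4×row1 = (1, 0, 1/2)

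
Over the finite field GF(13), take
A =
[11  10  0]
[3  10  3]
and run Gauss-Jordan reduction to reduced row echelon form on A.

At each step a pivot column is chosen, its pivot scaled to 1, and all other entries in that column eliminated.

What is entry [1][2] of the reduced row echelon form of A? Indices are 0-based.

[1] R0 /= 11  ⇒  (1, 8, 0)
     R1 -= 3·R0  ⇒  (0, 12, 3)
[2] R1 /= 12  ⇒  (0, 1, 10)
     R0 -= 8·R1  ⇒  (1, 0, 11)

M[1][2] = 10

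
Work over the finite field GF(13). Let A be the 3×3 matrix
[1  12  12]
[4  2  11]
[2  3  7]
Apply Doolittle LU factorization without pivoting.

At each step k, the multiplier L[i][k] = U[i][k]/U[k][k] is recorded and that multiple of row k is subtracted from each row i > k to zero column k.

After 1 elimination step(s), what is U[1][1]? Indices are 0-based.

Step 1: pivot at (0,0) is 1.
  row1 ← row1 − (4)·row0  ⇒  L[1][0]=4, U row1=(0, 6, 2)
  row2 ← row2 − (2)·row0  ⇒  L[2][0]=2, U row2=(0, 5, 9)

U[1][1] = 6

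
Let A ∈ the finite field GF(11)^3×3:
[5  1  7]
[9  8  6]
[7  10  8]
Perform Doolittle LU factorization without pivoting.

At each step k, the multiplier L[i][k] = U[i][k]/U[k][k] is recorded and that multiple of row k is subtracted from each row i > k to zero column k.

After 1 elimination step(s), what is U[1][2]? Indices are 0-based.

k=0: U[0][0]=5
  eliminate (1,0): mult=4, new row 1: (0, 4, 0); set L[1][0]=4
  eliminate (2,0): mult=8, new row 2: (0, 2, 7); set L[2][0]=8

U[1][2] = 0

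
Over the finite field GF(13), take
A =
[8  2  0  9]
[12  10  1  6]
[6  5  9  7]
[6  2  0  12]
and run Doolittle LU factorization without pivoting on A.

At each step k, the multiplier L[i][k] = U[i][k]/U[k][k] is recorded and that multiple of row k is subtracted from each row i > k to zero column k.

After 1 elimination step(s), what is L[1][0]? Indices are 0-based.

[col 0] pivot 8
  R1 -= 8*R0 → (0, 7, 1, 12)  (L[1][0] := 8)
  R2 -= 4*R0 → (0, 10, 9, 10)  (L[2][0] := 4)
  R3 -= 4*R0 → (0, 7, 0, 2)  (L[3][0] := 4)

L[1][0] = 8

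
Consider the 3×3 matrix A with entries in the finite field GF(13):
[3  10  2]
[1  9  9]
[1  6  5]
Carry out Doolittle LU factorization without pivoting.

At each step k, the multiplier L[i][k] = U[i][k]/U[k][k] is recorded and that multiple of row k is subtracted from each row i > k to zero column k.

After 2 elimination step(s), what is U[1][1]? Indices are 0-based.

U[1][1] = 10

k=0: U[0][0]=3
  eliminate (1,0): mult=9, new row 1: (0, 10, 4); set L[1][0]=9
  eliminate (2,0): mult=9, new row 2: (0, 7, 0); set L[2][0]=9
k=1: U[1][1]=10
  eliminate (2,1): mult=2, new row 2: (0, 0, 5); set L[2][1]=2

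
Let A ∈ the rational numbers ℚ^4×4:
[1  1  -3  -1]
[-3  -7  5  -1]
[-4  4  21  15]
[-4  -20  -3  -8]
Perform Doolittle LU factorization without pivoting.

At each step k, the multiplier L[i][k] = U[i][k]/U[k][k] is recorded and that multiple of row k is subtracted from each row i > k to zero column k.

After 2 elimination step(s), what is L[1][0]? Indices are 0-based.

L[1][0] = -3

Step 1: pivot at (0,0) is 1.
  row1 ← row1 − (-3)·row0  ⇒  L[1][0]=-3, U row1=(0, -4, -4, -4)
  row2 ← row2 − (-4)·row0  ⇒  L[2][0]=-4, U row2=(0, 8, 9, 11)
  row3 ← row3 − (-4)·row0  ⇒  L[3][0]=-4, U row3=(0, -16, -15, -12)
Step 2: pivot at (1,1) is -4.
  row2 ← row2 − (-2)·row1  ⇒  L[2][1]=-2, U row2=(0, 0, 1, 3)
  row3 ← row3 − (4)·row1  ⇒  L[3][1]=4, U row3=(0, 0, 1, 4)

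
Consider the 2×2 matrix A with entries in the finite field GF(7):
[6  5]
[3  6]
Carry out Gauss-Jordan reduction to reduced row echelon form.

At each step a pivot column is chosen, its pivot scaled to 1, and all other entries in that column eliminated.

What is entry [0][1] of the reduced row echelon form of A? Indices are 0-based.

step 1: normalize row 0 (÷6) = (1, 2)
  row 1: subtract 3×row0 = (0, 0)
skip col 1 (zero from row 1)

M[0][1] = 2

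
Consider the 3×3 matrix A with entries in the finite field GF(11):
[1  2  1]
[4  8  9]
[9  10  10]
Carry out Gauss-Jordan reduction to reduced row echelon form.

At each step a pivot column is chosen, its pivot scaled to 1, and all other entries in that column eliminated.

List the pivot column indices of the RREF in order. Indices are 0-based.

step 1: normalize row 0 (÷1) = (1, 2, 1)
  row 1: subtract 4×row0 = (0, 0, 5)
  row 2: subtract 9×row0 = (0, 3, 1)
step 2: exchange rows 1,2
step 2: normalize row 1 (÷3) = (0, 1, 4)
  row 0: subtract 2×row1 = (1, 0, 4)
step 3: normalize row 2 (÷5) = (0, 0, 1)
  row 0: subtract 4×row2 = (1, 0, 0)
  row 1: subtract 4×row2 = (0, 1, 0)

pivot columns: 0, 1, 2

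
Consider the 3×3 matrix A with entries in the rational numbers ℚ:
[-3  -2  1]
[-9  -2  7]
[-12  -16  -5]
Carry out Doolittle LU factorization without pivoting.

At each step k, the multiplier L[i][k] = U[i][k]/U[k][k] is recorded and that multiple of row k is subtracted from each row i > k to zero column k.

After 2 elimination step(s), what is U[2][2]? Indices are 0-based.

U[2][2] = -1

Step 1: pivot at (0,0) is -3.
  row1 ← row1 − (3)·row0  ⇒  L[1][0]=3, U row1=(0, 4, 4)
  row2 ← row2 − (4)·row0  ⇒  L[2][0]=4, U row2=(0, -8, -9)
Step 2: pivot at (1,1) is 4.
  row2 ← row2 − (-2)·row1  ⇒  L[2][1]=-2, U row2=(0, 0, -1)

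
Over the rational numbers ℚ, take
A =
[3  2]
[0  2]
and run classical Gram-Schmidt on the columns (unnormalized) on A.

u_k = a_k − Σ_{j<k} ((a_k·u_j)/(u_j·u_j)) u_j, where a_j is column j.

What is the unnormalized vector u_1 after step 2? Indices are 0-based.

Step 1: u_0 = a_0 = (3, 0).
Step 2: u_1 = a_1 − (2/3)·u_0 = (0, 2).

u_1 = (0, 2)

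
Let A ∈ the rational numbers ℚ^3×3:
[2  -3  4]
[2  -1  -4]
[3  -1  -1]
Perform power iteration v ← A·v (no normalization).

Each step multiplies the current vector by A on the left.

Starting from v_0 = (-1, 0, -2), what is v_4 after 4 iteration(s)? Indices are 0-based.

v_0 = (-1, 0, -2).
v_1 = A·v_0 = (-10, 6, -1).
v_2 = A·v_1 = (-42, -22, -35).
v_3 = A·v_2 = (-158, 78, -69).
v_4 = A·v_3 = (-826, -118, -483).

v_4 = (-826, -118, -483)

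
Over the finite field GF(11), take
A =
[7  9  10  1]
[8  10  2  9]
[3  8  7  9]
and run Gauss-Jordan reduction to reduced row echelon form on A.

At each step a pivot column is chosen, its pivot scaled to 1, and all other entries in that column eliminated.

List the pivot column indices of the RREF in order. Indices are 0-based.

pivot columns: 0, 1, 2

[1] R0 /= 7  ⇒  (1, 6, 3, 8)
     R1 -= 8·R0  ⇒  (0, 6, 0, 0)
     R2 -= 3·R0  ⇒  (0, 1, 9, 7)
[2] R1 /= 6  ⇒  (0, 1, 0, 0)
     R0 -= 6·R1  ⇒  (1, 0, 3, 8)
     R2 -= 1·R1  ⇒  (0, 0, 9, 7)
[3] R2 /= 9  ⇒  (0, 0, 1, 2)
     R0 -= 3·R2  ⇒  (1, 0, 0, 2)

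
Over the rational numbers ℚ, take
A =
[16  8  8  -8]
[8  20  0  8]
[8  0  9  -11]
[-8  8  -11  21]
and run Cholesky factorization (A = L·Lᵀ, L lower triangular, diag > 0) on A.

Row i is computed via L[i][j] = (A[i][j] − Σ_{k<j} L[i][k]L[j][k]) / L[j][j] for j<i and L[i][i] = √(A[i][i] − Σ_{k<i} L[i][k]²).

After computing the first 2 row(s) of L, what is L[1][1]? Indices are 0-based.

Step 1: L[0][0] = √(16) = 4.
  L[1][0] = (8) / L[0][0] = 2.
Step 2: L[1][1] = √(16) = 4.

L[1][1] = 4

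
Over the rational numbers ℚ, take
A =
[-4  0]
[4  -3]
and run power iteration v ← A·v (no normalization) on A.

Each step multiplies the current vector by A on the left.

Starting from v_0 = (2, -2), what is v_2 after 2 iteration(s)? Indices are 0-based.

v_0 = (2, -2).
v_1 = A·v_0 = (-8, 14).
v_2 = A·v_1 = (32, -74).

v_2 = (32, -74)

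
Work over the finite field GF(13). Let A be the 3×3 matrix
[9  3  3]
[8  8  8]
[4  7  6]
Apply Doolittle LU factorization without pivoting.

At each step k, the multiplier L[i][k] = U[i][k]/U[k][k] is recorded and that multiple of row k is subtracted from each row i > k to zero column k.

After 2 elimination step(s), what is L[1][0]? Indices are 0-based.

Step 1: pivot at (0,0) is 9.
  row1 ← row1 − (11)·row0  ⇒  L[1][0]=11, U row1=(0, 1, 1)
  row2 ← row2 − (12)·row0  ⇒  L[2][0]=12, U row2=(0, 10, 9)
Step 2: pivot at (1,1) is 1.
  row2 ← row2 − (10)·row1  ⇒  L[2][1]=10, U row2=(0, 0, 12)

L[1][0] = 11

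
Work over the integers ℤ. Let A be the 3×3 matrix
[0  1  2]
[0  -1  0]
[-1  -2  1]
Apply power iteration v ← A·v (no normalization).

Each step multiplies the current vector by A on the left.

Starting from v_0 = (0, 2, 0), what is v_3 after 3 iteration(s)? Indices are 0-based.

v_0 = (0, 2, 0).
v_1 = A·v_0 = (2, -2, -4).
v_2 = A·v_1 = (-10, 2, -2).
v_3 = A·v_2 = (-2, -2, 4).

v_3 = (-2, -2, 4)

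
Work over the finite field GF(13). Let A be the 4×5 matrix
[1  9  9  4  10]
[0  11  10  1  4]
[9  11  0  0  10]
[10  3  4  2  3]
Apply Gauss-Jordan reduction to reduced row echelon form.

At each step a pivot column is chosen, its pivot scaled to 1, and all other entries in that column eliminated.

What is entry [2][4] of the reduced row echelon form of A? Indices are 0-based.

M[2][4] = 2

[1] R0 /= 1  ⇒  (1, 9, 9, 4, 10)
     R2 -= 9·R0  ⇒  (0, 8, 10, 3, 11)
     R3 -= 10·R0  ⇒  (0, 4, 5, 1, 7)
[2] R1 /= 11  ⇒  (0, 1, 8, 6, 11)
     R0 -= 9·R1  ⇒  (1, 0, 2, 2, 2)
     R2 -= 8·R1  ⇒  (0, 0, 11, 7, 1)
     R3 -= 4·R1  ⇒  (0, 0, 12, 3, 2)
[3] R2 /= 11  ⇒  (0, 0, 1, 3, 6)
     R0 -= 2·R2  ⇒  (1, 0, 0, 9, 3)
     R1 -= 8·R2  ⇒  (0, 1, 0, 8, 2)
     R3 -= 12·R2  ⇒  (0, 0, 0, 6, 8)
[4] R3 /= 6  ⇒  (0, 0, 0, 1, 10)
     R0 -= 9·R3  ⇒  (1, 0, 0, 0, 4)
     R1 -= 8·R3  ⇒  (0, 1, 0, 0, 0)
     R2 -= 3·R3  ⇒  (0, 0, 1, 0, 2)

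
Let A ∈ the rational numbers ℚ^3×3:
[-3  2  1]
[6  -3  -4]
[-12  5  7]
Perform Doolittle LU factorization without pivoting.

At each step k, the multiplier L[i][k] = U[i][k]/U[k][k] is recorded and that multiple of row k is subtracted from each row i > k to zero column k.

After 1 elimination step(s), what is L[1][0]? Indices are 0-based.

[col 0] pivot -3
  R1 -= -2*R0 → (0, 1, -2)  (L[1][0] := -2)
  R2 -= 4*R0 → (0, -3, 3)  (L[2][0] := 4)

L[1][0] = -2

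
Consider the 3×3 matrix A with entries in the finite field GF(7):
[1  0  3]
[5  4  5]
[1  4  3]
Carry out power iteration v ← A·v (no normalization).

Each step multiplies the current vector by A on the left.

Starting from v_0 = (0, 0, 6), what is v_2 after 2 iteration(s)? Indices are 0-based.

v_2 = (2, 6, 3)

v_0 = (0, 0, 6).
v_1 = A·v_0 = (4, 2, 4).
v_2 = A·v_1 = (2, 6, 3).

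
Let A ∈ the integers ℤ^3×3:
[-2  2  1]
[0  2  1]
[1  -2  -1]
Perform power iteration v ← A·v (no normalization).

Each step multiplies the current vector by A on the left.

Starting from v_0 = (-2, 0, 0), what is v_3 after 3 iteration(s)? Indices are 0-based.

v_3 = (22, 2, -12)

v_0 = (-2, 0, 0).
v_1 = A·v_0 = (4, 0, -2).
v_2 = A·v_1 = (-10, -2, 6).
v_3 = A·v_2 = (22, 2, -12).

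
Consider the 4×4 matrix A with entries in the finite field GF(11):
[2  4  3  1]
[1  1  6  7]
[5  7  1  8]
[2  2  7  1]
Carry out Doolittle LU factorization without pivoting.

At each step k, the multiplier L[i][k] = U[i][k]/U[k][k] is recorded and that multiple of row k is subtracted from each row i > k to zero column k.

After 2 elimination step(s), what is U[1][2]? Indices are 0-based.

[col 0] pivot 2
  R1 -= 6*R0 → (0, 10, 10, 1)  (L[1][0] := 6)
  R2 -= 8*R0 → (0, 8, 10, 0)  (L[2][0] := 8)
  R3 -= 1*R0 → (0, 9, 4, 0)  (L[3][0] := 1)
[col 1] pivot 10
  R2 -= 3*R1 → (0, 0, 2, 8)  (L[2][1] := 3)
  R3 -= 2*R1 → (0, 0, 6, 9)  (L[3][1] := 2)

U[1][2] = 10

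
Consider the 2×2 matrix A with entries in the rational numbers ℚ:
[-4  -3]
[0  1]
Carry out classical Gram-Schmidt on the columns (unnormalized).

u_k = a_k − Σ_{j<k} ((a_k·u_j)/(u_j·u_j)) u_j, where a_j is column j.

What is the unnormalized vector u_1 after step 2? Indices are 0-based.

Step 1: u_0 = a_0 = (-4, 0).
Step 2: u_1 = a_1 − (3/4)·u_0 = (0, 1).

u_1 = (0, 1)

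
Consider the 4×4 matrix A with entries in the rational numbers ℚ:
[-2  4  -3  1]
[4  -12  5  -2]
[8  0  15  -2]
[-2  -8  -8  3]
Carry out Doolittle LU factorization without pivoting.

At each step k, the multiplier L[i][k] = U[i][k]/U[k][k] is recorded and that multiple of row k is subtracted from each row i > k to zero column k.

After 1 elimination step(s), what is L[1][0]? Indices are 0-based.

L[1][0] = -2

k=0: U[0][0]=-2
  eliminate (1,0): mult=-2, new row 1: (0, -4, -1, 0); set L[1][0]=-2
  eliminate (2,0): mult=-4, new row 2: (0, 16, 3, 2); set L[2][0]=-4
  eliminate (3,0): mult=1, new row 3: (0, -12, -5, 2); set L[3][0]=1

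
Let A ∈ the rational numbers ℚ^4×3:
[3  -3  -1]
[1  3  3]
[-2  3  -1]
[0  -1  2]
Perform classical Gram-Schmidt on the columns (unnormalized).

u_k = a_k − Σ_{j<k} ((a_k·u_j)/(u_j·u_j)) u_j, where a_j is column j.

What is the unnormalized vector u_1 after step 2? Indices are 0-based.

Step 1: u_0 = a_0 = (3, 1, -2, 0).
Step 2: u_1 = a_1 − (-6/7)·u_0 = (-3/7, 27/7, 9/7, -1).

u_1 = (-3/7, 27/7, 9/7, -1)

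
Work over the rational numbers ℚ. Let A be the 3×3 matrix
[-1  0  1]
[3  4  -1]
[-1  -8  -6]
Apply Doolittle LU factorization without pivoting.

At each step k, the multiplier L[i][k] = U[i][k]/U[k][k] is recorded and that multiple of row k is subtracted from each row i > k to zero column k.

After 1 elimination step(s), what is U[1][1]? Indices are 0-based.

k=0: U[0][0]=-1
  eliminate (1,0): mult=-3, new row 1: (0, 4, 2); set L[1][0]=-3
  eliminate (2,0): mult=1, new row 2: (0, -8, -7); set L[2][0]=1

U[1][1] = 4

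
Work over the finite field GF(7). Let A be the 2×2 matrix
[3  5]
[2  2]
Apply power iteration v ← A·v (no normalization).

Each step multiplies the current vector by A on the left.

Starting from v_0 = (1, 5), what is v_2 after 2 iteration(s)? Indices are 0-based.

v_0 = (1, 5).
v_1 = A·v_0 = (0, 5).
v_2 = A·v_1 = (4, 3).

v_2 = (4, 3)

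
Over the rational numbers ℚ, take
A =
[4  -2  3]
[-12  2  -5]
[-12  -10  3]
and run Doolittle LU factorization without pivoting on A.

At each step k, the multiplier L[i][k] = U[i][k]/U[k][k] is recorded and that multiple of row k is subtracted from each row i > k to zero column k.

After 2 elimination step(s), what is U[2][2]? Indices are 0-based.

U[2][2] = -4

[col 0] pivot 4
  R1 -= -3*R0 → (0, -4, 4)  (L[1][0] := -3)
  R2 -= -3*R0 → (0, -16, 12)  (L[2][0] := -3)
[col 1] pivot -4
  R2 -= 4*R1 → (0, 0, -4)  (L[2][1] := 4)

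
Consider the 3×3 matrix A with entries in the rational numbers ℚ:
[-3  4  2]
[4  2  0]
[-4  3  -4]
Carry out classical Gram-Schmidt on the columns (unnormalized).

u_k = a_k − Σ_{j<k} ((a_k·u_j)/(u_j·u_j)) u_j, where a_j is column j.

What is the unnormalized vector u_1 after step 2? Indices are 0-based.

u_1 = (116/41, 146/41, 59/41)

Step 1: u_0 = a_0 = (-3, 4, -4).
Step 2: u_1 = a_1 − (-16/41)·u_0 = (116/41, 146/41, 59/41).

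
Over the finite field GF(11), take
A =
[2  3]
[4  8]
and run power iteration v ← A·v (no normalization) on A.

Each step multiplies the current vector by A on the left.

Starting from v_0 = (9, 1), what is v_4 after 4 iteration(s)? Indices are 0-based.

v_4 = (2, 1)

v_0 = (9, 1).
v_1 = A·v_0 = (10, 0).
v_2 = A·v_1 = (9, 7).
v_3 = A·v_2 = (6, 4).
v_4 = A·v_3 = (2, 1).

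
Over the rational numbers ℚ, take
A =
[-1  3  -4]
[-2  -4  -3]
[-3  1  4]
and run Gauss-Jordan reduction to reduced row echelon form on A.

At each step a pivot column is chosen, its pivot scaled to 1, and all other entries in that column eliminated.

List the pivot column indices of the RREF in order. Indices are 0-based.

pivot columns: 0, 1, 2

pivot(0,0)=-1: scale R0 → (1, -3, 4)
  clear (1,0): R1 −= (-2)R0 → (0, -10, 5)
  clear (2,0): R2 −= (-3)R0 → (0, -8, 16)
pivot(1,1)=-10: scale R1 → (0, 1, -1/2)
  clear (0,1): R0 −= (-3)R1 → (1, 0, 5/2)
  clear (2,1): R2 −= (-8)R1 → (0, 0, 12)
pivot(2,2)=12: scale R2 → (0, 0, 1)
  clear (0,2): R0 −= (5/2)R2 → (1, 0, 0)
  clear (1,2): R1 −= (-1/2)R2 → (0, 1, 0)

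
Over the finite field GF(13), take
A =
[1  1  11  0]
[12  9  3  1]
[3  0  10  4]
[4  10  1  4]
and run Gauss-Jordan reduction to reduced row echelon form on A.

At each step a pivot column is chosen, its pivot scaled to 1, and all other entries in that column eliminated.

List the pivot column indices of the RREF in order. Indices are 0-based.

pivot columns: 0, 1, 2, 3

[1] R0 /= 1  ⇒  (1, 1, 11, 0)
     R1 -= 12·R0  ⇒  (0, 10, 1, 1)
     R2 -= 3·R0  ⇒  (0, 10, 3, 4)
     R3 -= 4·R0  ⇒  (0, 6, 9, 4)
[2] R1 /= 10  ⇒  (0, 1, 4, 4)
     R0 -= 1·R1  ⇒  (1, 0, 7, 9)
     R2 -= 10·R1  ⇒  (0, 0, 2, 3)
     R3 -= 6·R1  ⇒  (0, 0, 11, 6)
[3] R2 /= 2  ⇒  (0, 0, 1, 8)
     R0 -= 7·R2  ⇒  (1, 0, 0, 5)
     R1 -= 4·R2  ⇒  (0, 1, 0, 11)
     R3 -= 11·R2  ⇒  (0, 0, 0, 9)
[4] R3 /= 9  ⇒  (0, 0, 0, 1)
     R0 -= 5·R3  ⇒  (1, 0, 0, 0)
     R1 -= 11·R3  ⇒  (0, 1, 0, 0)
     R2 -= 8·R3  ⇒  (0, 0, 1, 0)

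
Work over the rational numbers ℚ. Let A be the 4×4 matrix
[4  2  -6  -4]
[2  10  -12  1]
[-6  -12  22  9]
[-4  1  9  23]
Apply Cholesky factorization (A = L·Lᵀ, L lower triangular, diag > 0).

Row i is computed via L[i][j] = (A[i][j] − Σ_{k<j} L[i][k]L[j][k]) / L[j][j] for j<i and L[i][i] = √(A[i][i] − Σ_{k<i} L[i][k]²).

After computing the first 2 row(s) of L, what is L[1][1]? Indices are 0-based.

L[1][1] = 3

Step 1: L[0][0] = √(4) = 2.
  L[1][0] = (2) / L[0][0] = 1.
Step 2: L[1][1] = √(9) = 3.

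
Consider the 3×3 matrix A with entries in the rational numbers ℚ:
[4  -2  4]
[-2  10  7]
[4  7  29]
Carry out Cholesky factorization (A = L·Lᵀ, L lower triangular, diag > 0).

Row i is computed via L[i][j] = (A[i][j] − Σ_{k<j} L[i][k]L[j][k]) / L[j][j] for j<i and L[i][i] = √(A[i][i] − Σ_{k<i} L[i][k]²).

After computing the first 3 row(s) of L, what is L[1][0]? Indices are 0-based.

L[1][0] = -1

Step 1: L[0][0] = √(4) = 2.
  L[1][0] = (-2) / L[0][0] = -1.
Step 2: L[1][1] = √(9) = 3.
  L[2][0] = (4) / L[0][0] = 2.
  L[2][1] = (9) / L[1][1] = 3.
Step 3: L[2][2] = √(16) = 4.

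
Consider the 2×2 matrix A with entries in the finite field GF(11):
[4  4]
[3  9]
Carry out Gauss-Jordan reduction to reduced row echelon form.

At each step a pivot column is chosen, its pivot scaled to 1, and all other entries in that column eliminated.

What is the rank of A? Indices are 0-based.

rank = 2

step 1: normalize row 0 (÷4) = (1, 1)
  row 1: subtract 3×row0 = (0, 6)
step 2: normalize row 1 (÷6) = (0, 1)
  row 0: subtract 1×row1 = (1, 0)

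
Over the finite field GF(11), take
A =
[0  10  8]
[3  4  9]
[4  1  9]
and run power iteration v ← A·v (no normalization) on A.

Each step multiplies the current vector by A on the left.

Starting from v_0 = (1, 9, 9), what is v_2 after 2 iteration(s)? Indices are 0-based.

v_0 = (1, 9, 9).
v_1 = A·v_0 = (8, 10, 6).
v_2 = A·v_1 = (5, 8, 8).

v_2 = (5, 8, 8)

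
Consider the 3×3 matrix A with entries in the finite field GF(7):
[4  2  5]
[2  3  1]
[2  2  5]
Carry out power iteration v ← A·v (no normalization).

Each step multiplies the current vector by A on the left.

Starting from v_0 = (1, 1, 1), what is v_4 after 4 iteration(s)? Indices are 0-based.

v_0 = (1, 1, 1).
v_1 = A·v_0 = (4, 6, 2).
v_2 = A·v_1 = (3, 0, 2).
v_3 = A·v_2 = (1, 1, 2).
v_4 = A·v_3 = (2, 0, 0).

v_4 = (2, 0, 0)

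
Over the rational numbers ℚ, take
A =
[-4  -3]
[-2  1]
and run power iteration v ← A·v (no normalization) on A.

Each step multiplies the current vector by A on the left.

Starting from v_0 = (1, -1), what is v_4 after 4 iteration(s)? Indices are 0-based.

v_4 = (277, 71)

v_0 = (1, -1).
v_1 = A·v_0 = (-1, -3).
v_2 = A·v_1 = (13, -1).
v_3 = A·v_2 = (-49, -27).
v_4 = A·v_3 = (277, 71).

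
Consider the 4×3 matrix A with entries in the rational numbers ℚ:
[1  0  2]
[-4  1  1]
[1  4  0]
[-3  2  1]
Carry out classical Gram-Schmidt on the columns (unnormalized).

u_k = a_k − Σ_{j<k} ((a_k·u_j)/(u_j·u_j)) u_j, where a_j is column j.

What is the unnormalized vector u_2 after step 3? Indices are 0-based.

Step 1: u_0 = a_0 = (1, -4, 1, -3).
Step 2: u_1 = a_1 − (-2/9)·u_0 = (2/9, 1/9, 38/9, 4/3).
Step 3: u_2 = a_2 − (-5/27)·u_0 − (17/177)·u_1 = (383/177, 44/177, -13/59, 56/177).

u_2 = (383/177, 44/177, -13/59, 56/177)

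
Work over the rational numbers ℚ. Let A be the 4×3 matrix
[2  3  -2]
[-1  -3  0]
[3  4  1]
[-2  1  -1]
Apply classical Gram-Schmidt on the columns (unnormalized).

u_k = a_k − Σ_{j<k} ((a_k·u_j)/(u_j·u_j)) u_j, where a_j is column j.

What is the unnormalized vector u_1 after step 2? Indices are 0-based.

Step 1: u_0 = a_0 = (2, -1, 3, -2).
Step 2: u_1 = a_1 − (19/18)·u_0 = (8/9, -35/18, 5/6, 28/9).

u_1 = (8/9, -35/18, 5/6, 28/9)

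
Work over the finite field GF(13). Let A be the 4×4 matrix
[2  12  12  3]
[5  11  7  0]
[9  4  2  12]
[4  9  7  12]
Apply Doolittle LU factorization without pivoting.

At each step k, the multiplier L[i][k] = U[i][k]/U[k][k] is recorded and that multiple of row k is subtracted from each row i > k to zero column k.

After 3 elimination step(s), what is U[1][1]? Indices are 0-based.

U[1][1] = 7

k=0: U[0][0]=2
  eliminate (1,0): mult=9, new row 1: (0, 7, 3, 12); set L[1][0]=9
  eliminate (2,0): mult=11, new row 2: (0, 2, 0, 5); set L[2][0]=11
  eliminate (3,0): mult=2, new row 3: (0, 11, 9, 6); set L[3][0]=2
k=1: U[1][1]=7
  eliminate (2,1): mult=4, new row 2: (0, 0, 1, 9); set L[2][1]=4
  eliminate (3,1): mult=9, new row 3: (0, 0, 8, 2); set L[3][1]=9
k=2: U[2][2]=1
  eliminate (3,2): mult=8, new row 3: (0, 0, 0, 8); set L[3][2]=8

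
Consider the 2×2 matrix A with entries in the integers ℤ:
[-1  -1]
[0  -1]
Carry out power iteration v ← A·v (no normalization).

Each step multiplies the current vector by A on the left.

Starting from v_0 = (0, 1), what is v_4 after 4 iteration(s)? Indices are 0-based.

v_4 = (4, 1)

v_0 = (0, 1).
v_1 = A·v_0 = (-1, -1).
v_2 = A·v_1 = (2, 1).
v_3 = A·v_2 = (-3, -1).
v_4 = A·v_3 = (4, 1).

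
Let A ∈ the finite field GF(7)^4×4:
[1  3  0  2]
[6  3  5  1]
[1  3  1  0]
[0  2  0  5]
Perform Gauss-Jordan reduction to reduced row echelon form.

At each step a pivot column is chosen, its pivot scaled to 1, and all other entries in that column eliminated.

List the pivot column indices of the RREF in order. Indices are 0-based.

pivot columns: 0, 1, 2, 3

step 1: normalize row 0 (÷1) = (1, 3, 0, 2)
  row 1: subtract 6×row0 = (0, 6, 5, 3)
  row 2: subtract 1×row0 = (0, 0, 1, 5)
step 2: normalize row 1 (÷6) = (0, 1, 2, 4)
  row 0: subtract 3×row1 = (1, 0, 1, 4)
  row 3: subtract 2×row1 = (0, 0, 3, 4)
step 3: normalize row 2 (÷1) = (0, 0, 1, 5)
  row 0: subtract 1×row2 = (1, 0, 0, 6)
  row 1: subtract 2×row2 = (0, 1, 0, 1)
  row 3: subtract 3×row2 = (0, 0, 0, 3)
step 4: normalize row 3 (÷3) = (0, 0, 0, 1)
  row 0: subtract 6×row3 = (1, 0, 0, 0)
  row 1: subtract 1×row3 = (0, 1, 0, 0)
  row 2: subtract 5×row3 = (0, 0, 1, 0)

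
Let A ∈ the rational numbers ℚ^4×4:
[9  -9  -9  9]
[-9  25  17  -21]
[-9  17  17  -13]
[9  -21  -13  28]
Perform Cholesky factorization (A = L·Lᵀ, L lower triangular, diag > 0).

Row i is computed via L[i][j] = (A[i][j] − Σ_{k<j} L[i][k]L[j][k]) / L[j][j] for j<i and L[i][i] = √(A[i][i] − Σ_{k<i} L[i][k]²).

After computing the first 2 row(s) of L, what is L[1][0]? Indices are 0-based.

L[1][0] = -3

Step 1: L[0][0] = √(9) = 3.
  L[1][0] = (-9) / L[0][0] = -3.
Step 2: L[1][1] = √(16) = 4.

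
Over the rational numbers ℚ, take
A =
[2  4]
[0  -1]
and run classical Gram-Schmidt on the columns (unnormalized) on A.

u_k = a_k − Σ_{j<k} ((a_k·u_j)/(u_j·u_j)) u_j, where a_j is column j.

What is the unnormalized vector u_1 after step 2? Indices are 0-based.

Step 1: u_0 = a_0 = (2, 0).
Step 2: u_1 = a_1 − (2)·u_0 = (0, -1).

u_1 = (0, -1)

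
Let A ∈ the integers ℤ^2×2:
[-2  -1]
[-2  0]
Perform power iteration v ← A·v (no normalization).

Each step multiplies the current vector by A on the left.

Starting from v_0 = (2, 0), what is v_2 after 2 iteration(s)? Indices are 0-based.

v_2 = (12, 8)

v_0 = (2, 0).
v_1 = A·v_0 = (-4, -4).
v_2 = A·v_1 = (12, 8).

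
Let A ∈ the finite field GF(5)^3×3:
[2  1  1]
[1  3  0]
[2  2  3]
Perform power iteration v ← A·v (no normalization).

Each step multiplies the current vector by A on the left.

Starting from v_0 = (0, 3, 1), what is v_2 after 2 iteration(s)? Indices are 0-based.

v_2 = (1, 1, 3)

v_0 = (0, 3, 1).
v_1 = A·v_0 = (4, 4, 4).
v_2 = A·v_1 = (1, 1, 3).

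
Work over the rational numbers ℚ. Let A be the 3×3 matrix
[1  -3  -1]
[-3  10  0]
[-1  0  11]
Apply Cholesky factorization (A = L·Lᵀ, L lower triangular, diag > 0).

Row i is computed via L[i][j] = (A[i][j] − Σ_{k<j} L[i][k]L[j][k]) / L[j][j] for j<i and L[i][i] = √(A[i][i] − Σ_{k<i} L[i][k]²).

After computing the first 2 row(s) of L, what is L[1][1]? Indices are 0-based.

L[1][1] = 1

Step 1: L[0][0] = √(1) = 1.
  L[1][0] = (-3) / L[0][0] = -3.
Step 2: L[1][1] = √(1) = 1.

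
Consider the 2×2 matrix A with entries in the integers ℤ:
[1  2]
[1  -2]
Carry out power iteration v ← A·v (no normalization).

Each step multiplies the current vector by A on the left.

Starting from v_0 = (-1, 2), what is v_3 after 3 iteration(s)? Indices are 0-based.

v_3 = (19, -33)

v_0 = (-1, 2).
v_1 = A·v_0 = (3, -5).
v_2 = A·v_1 = (-7, 13).
v_3 = A·v_2 = (19, -33).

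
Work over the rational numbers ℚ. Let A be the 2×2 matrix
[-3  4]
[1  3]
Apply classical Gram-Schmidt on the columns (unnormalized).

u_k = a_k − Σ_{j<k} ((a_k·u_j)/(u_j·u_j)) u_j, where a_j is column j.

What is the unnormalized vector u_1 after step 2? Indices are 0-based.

u_1 = (13/10, 39/10)

Step 1: u_0 = a_0 = (-3, 1).
Step 2: u_1 = a_1 − (-9/10)·u_0 = (13/10, 39/10).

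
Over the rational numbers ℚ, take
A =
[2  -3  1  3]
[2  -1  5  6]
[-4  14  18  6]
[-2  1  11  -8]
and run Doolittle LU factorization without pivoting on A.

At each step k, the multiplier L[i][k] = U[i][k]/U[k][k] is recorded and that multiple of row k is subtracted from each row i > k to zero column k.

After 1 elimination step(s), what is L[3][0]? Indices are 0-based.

[col 0] pivot 2
  R1 -= 1*R0 → (0, 2, 4, 3)  (L[1][0] := 1)
  R2 -= -2*R0 → (0, 8, 20, 12)  (L[2][0] := -2)
  R3 -= -1*R0 → (0, -2, 12, -5)  (L[3][0] := -1)

L[3][0] = -1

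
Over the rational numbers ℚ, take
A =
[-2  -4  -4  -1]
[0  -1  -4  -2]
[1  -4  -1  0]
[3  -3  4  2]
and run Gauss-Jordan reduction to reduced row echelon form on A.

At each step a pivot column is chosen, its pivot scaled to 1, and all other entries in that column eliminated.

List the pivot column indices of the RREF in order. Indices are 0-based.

pivot columns: 0, 1, 2, 3

pivot(0,0)=-2: scale R0 → (1, 2, 2, 1/2)
  clear (2,0): R2 −= (1)R0 → (0, -6, -3, -1/2)
  clear (3,0): R3 −= (3)R0 → (0, -9, -2, 1/2)
pivot(1,1)=-1: scale R1 → (0, 1, 4, 2)
  clear (0,1): R0 −= (2)R1 → (1, 0, -6, -7/2)
  clear (2,1): R2 −= (-6)R1 → (0, 0, 21, 23/2)
  clear (3,1): R3 −= (-9)R1 → (0, 0, 34, 37/2)
pivot(2,2)=21: scale R2 → (0, 0, 1, 23/42)
  clear (0,2): R0 −= (-6)R2 → (1, 0, 0, -3/14)
  clear (1,2): R1 −= (4)R2 → (0, 1, 0, -4/21)
  clear (3,2): R3 −= (34)R2 → (0, 0, 0, -5/42)
pivot(3,3)=-5/42: scale R3 → (0, 0, 0, 1)
  clear (0,3): R0 −= (-3/14)R3 → (1, 0, 0, 0)
  clear (1,3): R1 −= (-4/21)R3 → (0, 1, 0, 0)
  clear (2,3): R2 −= (23/42)R3 → (0, 0, 1, 0)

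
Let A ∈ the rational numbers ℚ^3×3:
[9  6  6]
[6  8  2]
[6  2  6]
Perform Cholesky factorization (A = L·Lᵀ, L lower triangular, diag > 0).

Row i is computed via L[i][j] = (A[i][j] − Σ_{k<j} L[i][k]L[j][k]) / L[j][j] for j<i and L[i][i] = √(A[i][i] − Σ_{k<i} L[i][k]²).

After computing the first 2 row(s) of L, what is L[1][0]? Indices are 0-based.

Step 1: L[0][0] = √(9) = 3.
  L[1][0] = (6) / L[0][0] = 2.
Step 2: L[1][1] = √(4) = 2.

L[1][0] = 2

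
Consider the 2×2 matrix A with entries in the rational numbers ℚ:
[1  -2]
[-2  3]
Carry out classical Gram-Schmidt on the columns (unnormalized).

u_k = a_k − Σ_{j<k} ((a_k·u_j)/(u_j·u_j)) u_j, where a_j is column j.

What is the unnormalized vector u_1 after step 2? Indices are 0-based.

Step 1: u_0 = a_0 = (1, -2).
Step 2: u_1 = a_1 − (-8/5)·u_0 = (-2/5, -1/5).

u_1 = (-2/5, -1/5)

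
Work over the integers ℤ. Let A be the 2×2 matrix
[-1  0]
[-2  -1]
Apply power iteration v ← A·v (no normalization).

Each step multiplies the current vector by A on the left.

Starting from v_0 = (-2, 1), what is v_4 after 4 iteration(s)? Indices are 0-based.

v_0 = (-2, 1).
v_1 = A·v_0 = (2, 3).
v_2 = A·v_1 = (-2, -7).
v_3 = A·v_2 = (2, 11).
v_4 = A·v_3 = (-2, -15).

v_4 = (-2, -15)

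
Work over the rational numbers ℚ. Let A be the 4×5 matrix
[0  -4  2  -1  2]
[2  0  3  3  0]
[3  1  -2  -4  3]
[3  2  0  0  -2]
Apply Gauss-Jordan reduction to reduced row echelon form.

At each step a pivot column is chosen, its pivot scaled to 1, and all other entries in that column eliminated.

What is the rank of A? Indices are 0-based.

pivot(0,0): swap R0↔R1
pivot(0,0)=2: scale R0 → (1, 0, 3/2, 3/2, 0)
  clear (2,0): R2 −= (3)R0 → (0, 1, -13/2, -17/2, 3)
  clear (3,0): R3 −= (3)R0 → (0, 2, -9/2, -9/2, -2)
pivot(1,1)=-4: scale R1 → (0, 1, -1/2, 1/4, -1/2)
  clear (2,1): R2 −= (1)R1 → (0, 0, -6, -35/4, 7/2)
  clear (3,1): R3 −= (2)R1 → (0, 0, -7/2, -5, -1)
pivot(2,2)=-6: scale R2 → (0, 0, 1, 35/24, -7/12)
  clear (0,2): R0 −= (3/2)R2 → (1, 0, 0, -11/16, 7/8)
  clear (1,2): R1 −= (-1/2)R2 → (0, 1, 0, 47/48, -19/24)
  clear (3,2): R3 −= (-7/2)R2 → (0, 0, 0, 5/48, -73/24)
pivot(3,3)=5/48: scale R3 → (0, 0, 0, 1, -146/5)
  clear (0,3): R0 −= (-11/16)R3 → (1, 0, 0, 0, -96/5)
  clear (1,3): R1 −= (47/48)R3 → (0, 1, 0, 0, 139/5)
  clear (2,3): R2 −= (35/24)R3 → (0, 0, 1, 0, 42)

rank = 4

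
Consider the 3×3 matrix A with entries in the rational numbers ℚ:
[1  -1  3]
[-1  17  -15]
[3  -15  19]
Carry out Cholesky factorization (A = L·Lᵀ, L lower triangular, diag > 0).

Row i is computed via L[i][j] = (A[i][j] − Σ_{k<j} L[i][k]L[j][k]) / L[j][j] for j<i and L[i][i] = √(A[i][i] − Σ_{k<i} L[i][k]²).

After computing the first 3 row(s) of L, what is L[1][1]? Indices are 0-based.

Step 1: L[0][0] = √(1) = 1.
  L[1][0] = (-1) / L[0][0] = -1.
Step 2: L[1][1] = √(16) = 4.
  L[2][0] = (3) / L[0][0] = 3.
  L[2][1] = (-12) / L[1][1] = -3.
Step 3: L[2][2] = √(1) = 1.

L[1][1] = 4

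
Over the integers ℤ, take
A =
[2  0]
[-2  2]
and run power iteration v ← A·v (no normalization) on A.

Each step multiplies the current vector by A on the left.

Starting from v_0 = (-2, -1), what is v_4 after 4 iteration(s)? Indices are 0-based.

v_0 = (-2, -1).
v_1 = A·v_0 = (-4, 2).
v_2 = A·v_1 = (-8, 12).
v_3 = A·v_2 = (-16, 40).
v_4 = A·v_3 = (-32, 112).

v_4 = (-32, 112)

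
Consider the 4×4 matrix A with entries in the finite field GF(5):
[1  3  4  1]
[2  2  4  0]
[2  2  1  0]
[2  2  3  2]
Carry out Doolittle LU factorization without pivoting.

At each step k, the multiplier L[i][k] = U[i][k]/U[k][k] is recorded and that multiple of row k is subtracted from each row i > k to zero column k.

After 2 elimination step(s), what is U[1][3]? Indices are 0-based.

U[1][3] = 3

k=0: U[0][0]=1
  eliminate (1,0): mult=2, new row 1: (0, 1, 1, 3); set L[1][0]=2
  eliminate (2,0): mult=2, new row 2: (0, 1, 3, 3); set L[2][0]=2
  eliminate (3,0): mult=2, new row 3: (0, 1, 0, 0); set L[3][0]=2
k=1: U[1][1]=1
  eliminate (2,1): mult=1, new row 2: (0, 0, 2, 0); set L[2][1]=1
  eliminate (3,1): mult=1, new row 3: (0, 0, 4, 2); set L[3][1]=1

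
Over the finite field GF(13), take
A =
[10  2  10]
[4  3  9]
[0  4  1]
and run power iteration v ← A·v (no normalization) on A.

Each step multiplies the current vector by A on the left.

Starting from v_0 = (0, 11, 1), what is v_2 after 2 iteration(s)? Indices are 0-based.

v_2 = (9, 9, 5)

v_0 = (0, 11, 1).
v_1 = A·v_0 = (6, 3, 6).
v_2 = A·v_1 = (9, 9, 5).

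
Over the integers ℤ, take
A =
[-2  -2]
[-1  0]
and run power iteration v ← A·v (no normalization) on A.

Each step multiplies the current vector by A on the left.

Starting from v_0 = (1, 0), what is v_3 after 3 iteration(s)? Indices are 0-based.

v_0 = (1, 0).
v_1 = A·v_0 = (-2, -1).
v_2 = A·v_1 = (6, 2).
v_3 = A·v_2 = (-16, -6).

v_3 = (-16, -6)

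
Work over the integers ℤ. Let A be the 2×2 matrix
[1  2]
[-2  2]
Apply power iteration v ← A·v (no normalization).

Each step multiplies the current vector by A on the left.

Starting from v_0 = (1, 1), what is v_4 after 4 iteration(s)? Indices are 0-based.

v_4 = (-45, -18)

v_0 = (1, 1).
v_1 = A·v_0 = (3, 0).
v_2 = A·v_1 = (3, -6).
v_3 = A·v_2 = (-9, -18).
v_4 = A·v_3 = (-45, -18).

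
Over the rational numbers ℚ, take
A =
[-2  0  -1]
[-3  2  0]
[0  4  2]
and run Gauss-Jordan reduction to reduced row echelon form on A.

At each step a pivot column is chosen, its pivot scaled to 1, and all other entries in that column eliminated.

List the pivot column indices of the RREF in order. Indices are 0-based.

step 1: normalize row 0 (÷-2) = (1, 0, 1/2)
  row 1: subtract -3×row0 = (0, 2, 3/2)
step 2: normalize row 1 (÷2) = (0, 1, 3/4)
  row 2: subtract 4×row1 = (0, 0, -1)
step 3: normalize row 2 (÷-1) = (0, 0, 1)
  row 0: subtract 1/2×row2 = (1, 0, 0)
  row 1: subtract 3/4×row2 = (0, 1, 0)

pivot columns: 0, 1, 2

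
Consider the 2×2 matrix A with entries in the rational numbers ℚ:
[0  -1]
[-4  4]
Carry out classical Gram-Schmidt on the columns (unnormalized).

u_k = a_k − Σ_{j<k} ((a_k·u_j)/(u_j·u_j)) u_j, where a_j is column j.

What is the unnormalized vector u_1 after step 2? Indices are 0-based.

u_1 = (-1, 0)

Step 1: u_0 = a_0 = (0, -4).
Step 2: u_1 = a_1 − (-1)·u_0 = (-1, 0).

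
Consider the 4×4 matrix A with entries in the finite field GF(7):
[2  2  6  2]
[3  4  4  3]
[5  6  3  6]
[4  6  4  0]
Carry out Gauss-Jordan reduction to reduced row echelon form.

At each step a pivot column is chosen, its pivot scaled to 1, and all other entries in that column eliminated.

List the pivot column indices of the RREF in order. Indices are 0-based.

step 1: normalize row 0 (÷2) = (1, 1, 3, 1)
  row 1: subtract 3×row0 = (0, 1, 2, 0)
  row 2: subtract 5×row0 = (0, 1, 2, 1)
  row 3: subtract 4×row0 = (0, 2, 6, 3)
step 2: normalize row 1 (÷1) = (0, 1, 2, 0)
  row 0: subtract 1×row1 = (1, 0, 1, 1)
  row 2: subtract 1×row1 = (0, 0, 0, 1)
  row 3: subtract 2×row1 = (0, 0, 2, 3)
step 3: exchange rows 2,3
step 3: normalize row 2 (÷2) = (0, 0, 1, 5)
  row 0: subtract 1×row2 = (1, 0, 0, 3)
  row 1: subtract 2×row2 = (0, 1, 0, 4)
step 4: normalize row 3 (÷1) = (0, 0, 0, 1)
  row 0: subtract 3×row3 = (1, 0, 0, 0)
  row 1: subtract 4×row3 = (0, 1, 0, 0)
  row 2: subtract 5×row3 = (0, 0, 1, 0)

pivot columns: 0, 1, 2, 3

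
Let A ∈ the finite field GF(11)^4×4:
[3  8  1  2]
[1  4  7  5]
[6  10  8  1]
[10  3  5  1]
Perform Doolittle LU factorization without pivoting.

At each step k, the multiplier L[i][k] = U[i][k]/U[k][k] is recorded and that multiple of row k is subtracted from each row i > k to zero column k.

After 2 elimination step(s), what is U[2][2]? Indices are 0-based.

[col 0] pivot 3
  R1 -= 4*R0 → (0, 5, 3, 8)  (L[1][0] := 4)
  R2 -= 2*R0 → (0, 5, 6, 8)  (L[2][0] := 2)
  R3 -= 7*R0 → (0, 2, 9, 9)  (L[3][0] := 7)
[col 1] pivot 5
  R2 -= 1*R1 → (0, 0, 3, 0)  (L[2][1] := 1)
  R3 -= 7*R1 → (0, 0, 10, 8)  (L[3][1] := 7)

U[2][2] = 3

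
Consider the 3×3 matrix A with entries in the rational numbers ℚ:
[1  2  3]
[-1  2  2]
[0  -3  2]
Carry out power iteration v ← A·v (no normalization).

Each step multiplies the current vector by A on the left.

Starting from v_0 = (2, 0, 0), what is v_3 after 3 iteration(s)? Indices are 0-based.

v_0 = (2, 0, 0).
v_1 = A·v_0 = (2, -2, 0).
v_2 = A·v_1 = (-2, -6, 6).
v_3 = A·v_2 = (4, 2, 30).

v_3 = (4, 2, 30)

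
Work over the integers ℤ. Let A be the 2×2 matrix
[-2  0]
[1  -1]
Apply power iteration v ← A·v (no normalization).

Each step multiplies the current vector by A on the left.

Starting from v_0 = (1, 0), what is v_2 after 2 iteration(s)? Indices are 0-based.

v_0 = (1, 0).
v_1 = A·v_0 = (-2, 1).
v_2 = A·v_1 = (4, -3).

v_2 = (4, -3)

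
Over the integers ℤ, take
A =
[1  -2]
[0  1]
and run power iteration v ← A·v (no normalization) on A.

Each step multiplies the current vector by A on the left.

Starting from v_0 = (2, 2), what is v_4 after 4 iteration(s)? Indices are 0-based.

v_0 = (2, 2).
v_1 = A·v_0 = (-2, 2).
v_2 = A·v_1 = (-6, 2).
v_3 = A·v_2 = (-10, 2).
v_4 = A·v_3 = (-14, 2).

v_4 = (-14, 2)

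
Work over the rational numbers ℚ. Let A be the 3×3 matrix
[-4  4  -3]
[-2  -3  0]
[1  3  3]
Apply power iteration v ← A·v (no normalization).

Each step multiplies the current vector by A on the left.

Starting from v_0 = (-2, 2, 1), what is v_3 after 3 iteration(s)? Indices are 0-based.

v_3 = (160, 222, -57)

v_0 = (-2, 2, 1).
v_1 = A·v_0 = (13, -2, 7).
v_2 = A·v_1 = (-81, -20, 28).
v_3 = A·v_2 = (160, 222, -57).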